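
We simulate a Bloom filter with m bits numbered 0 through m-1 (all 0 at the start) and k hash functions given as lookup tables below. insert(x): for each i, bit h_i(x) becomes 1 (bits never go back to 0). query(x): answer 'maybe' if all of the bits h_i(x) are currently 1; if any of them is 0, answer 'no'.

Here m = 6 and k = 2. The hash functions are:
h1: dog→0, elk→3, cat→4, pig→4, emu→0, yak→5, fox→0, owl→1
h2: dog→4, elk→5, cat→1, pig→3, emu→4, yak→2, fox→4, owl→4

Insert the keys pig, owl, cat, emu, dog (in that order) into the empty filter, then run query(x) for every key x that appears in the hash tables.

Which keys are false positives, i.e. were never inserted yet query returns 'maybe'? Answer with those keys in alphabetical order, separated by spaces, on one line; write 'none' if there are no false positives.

Answer: fox

Derivation:
Start: bits=000000
After insert 'pig': sets bits 3 4 -> bits=000110
After insert 'owl': sets bits 1 4 -> bits=010110
After insert 'cat': sets bits 1 4 -> bits=010110
After insert 'emu': sets bits 0 4 -> bits=110110
After insert 'dog': sets bits 0 4 -> bits=110110
Not inserted: elk fox yak — query each against bits=110110:
query elk: checks bit3=1, bit5=0 (has a 0) -> no => not a false positive
query fox: checks bit0=1, bit4=1 (all 1) -> maybe => FALSE POSITIVE
query yak: checks bit2=0, bit5=0 (has a 0) -> no => not a false positive
False positives (alphabetical): fox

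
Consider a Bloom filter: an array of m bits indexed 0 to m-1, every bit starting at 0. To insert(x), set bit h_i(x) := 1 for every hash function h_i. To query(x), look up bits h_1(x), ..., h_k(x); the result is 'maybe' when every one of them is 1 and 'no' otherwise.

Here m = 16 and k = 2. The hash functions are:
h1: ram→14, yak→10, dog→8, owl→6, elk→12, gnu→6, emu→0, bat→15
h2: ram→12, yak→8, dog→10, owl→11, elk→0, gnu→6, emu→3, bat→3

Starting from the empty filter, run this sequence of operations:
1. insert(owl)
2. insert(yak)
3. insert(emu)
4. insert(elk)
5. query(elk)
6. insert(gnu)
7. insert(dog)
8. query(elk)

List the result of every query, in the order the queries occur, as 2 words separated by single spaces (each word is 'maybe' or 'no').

Answer: maybe maybe

Derivation:
Start: bits=0000000000000000
Op 1: insert owl -> sets bits 6 11 -> bits=0000001000010000
Op 2: insert yak -> sets bits 8 10 -> bits=0000001010110000
Op 3: insert emu -> sets bits 0 3 -> bits=1001001010110000
Op 4: insert elk -> sets bits 0 12 -> bits=1001001010111000
Op 5: query elk -> checks bit0=1, bit12=1 (all 1) -> maybe
Op 6: insert gnu -> sets bits 6 -> bits=1001001010111000
Op 7: insert dog -> sets bits 8 10 -> bits=1001001010111000
Op 8: query elk -> checks bit0=1, bit12=1 (all 1) -> maybe
Query results in order: maybe maybe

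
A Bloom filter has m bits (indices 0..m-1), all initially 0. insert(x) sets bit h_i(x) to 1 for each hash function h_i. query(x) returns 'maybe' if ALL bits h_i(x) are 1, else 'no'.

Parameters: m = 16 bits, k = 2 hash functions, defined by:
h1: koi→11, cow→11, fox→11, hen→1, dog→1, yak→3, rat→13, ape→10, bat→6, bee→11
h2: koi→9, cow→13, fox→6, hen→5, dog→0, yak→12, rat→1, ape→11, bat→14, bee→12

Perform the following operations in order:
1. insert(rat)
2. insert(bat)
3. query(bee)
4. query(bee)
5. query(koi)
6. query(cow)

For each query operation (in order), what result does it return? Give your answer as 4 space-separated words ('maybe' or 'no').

Answer: no no no no

Derivation:
Start: bits=0000000000000000
Op 1: insert rat -> sets bits 1 13 -> bits=0100000000000100
Op 2: insert bat -> sets bits 6 14 -> bits=0100001000000110
Op 3: query bee -> checks bit11=0, bit12=0 (has a 0) -> no
Op 4: query bee -> checks bit11=0, bit12=0 (has a 0) -> no
Op 5: query koi -> checks bit9=0, bit11=0 (has a 0) -> no
Op 6: query cow -> checks bit11=0, bit13=1 (has a 0) -> no
Query results in order: no no no no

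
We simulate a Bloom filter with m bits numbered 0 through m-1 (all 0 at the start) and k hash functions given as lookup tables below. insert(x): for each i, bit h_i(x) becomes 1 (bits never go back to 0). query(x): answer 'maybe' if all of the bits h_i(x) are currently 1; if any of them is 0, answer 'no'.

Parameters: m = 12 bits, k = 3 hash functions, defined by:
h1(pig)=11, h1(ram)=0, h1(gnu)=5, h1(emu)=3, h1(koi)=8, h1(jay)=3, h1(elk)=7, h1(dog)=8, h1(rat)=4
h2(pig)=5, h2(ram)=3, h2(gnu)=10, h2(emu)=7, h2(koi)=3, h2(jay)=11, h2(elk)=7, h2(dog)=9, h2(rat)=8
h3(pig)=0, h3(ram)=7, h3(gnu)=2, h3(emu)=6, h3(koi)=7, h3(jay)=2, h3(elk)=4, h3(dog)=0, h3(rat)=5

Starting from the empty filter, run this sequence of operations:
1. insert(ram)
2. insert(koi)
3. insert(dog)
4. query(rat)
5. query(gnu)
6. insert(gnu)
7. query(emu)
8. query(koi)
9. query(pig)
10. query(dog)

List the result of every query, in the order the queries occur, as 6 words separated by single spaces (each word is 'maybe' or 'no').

Start: bits=000000000000
Op 1: insert ram -> sets bits 0 3 7 -> bits=100100010000
Op 2: insert koi -> sets bits 3 7 8 -> bits=100100011000
Op 3: insert dog -> sets bits 0 8 9 -> bits=100100011100
Op 4: query rat -> checks bit4=0, bit5=0, bit8=1 (has a 0) -> no
Op 5: query gnu -> checks bit2=0, bit5=0, bit10=0 (has a 0) -> no
Op 6: insert gnu -> sets bits 2 5 10 -> bits=101101011110
Op 7: query emu -> checks bit3=1, bit6=0, bit7=1 (has a 0) -> no
Op 8: query koi -> checks bit3=1, bit7=1, bit8=1 (all 1) -> maybe
Op 9: query pig -> checks bit0=1, bit5=1, bit11=0 (has a 0) -> no
Op 10: query dog -> checks bit0=1, bit8=1, bit9=1 (all 1) -> maybe
Query results in order: no no no maybe no maybe

Answer: no no no maybe no maybe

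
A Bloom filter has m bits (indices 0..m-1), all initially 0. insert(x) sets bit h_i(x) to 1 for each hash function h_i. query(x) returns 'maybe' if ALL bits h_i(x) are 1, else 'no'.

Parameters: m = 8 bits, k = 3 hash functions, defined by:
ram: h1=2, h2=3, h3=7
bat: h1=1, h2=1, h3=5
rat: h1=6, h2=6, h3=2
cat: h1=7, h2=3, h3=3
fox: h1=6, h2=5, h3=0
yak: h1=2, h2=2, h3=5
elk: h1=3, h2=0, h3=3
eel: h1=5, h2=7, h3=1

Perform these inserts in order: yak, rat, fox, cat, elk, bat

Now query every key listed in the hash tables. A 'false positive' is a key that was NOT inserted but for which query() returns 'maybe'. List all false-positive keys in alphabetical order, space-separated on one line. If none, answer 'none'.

Start: bits=00000000
After insert 'yak': sets bits 2 5 -> bits=00100100
After insert 'rat': sets bits 2 6 -> bits=00100110
After insert 'fox': sets bits 0 5 6 -> bits=10100110
After insert 'cat': sets bits 3 7 -> bits=10110111
After insert 'elk': sets bits 0 3 -> bits=10110111
After insert 'bat': sets bits 1 5 -> bits=11110111
Not inserted: eel ram — query each against bits=11110111:
query eel: checks bit1=1, bit5=1, bit7=1 (all 1) -> maybe => FALSE POSITIVE
query ram: checks bit2=1, bit3=1, bit7=1 (all 1) -> maybe => FALSE POSITIVE
False positives (alphabetical): eel ram

Answer: eel ram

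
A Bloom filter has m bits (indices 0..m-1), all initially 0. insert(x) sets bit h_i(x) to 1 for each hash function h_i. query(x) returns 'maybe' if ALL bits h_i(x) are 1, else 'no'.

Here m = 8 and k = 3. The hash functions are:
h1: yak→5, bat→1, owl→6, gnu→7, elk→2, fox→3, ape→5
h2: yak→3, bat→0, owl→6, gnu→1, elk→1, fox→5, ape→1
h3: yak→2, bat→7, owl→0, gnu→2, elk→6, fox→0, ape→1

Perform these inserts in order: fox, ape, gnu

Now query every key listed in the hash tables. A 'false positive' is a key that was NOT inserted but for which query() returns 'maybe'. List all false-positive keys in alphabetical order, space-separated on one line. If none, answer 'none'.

Start: bits=00000000
After insert 'fox': sets bits 0 3 5 -> bits=10010100
After insert 'ape': sets bits 1 5 -> bits=11010100
After insert 'gnu': sets bits 1 2 7 -> bits=11110101
Not inserted: bat elk owl yak — query each against bits=11110101:
query bat: checks bit0=1, bit1=1, bit7=1 (all 1) -> maybe => FALSE POSITIVE
query elk: checks bit1=1, bit2=1, bit6=0 (has a 0) -> no => not a false positive
query owl: checks bit0=1, bit6=0 (has a 0) -> no => not a false positive
query yak: checks bit2=1, bit3=1, bit5=1 (all 1) -> maybe => FALSE POSITIVE
False positives (alphabetical): bat yak

Answer: bat yak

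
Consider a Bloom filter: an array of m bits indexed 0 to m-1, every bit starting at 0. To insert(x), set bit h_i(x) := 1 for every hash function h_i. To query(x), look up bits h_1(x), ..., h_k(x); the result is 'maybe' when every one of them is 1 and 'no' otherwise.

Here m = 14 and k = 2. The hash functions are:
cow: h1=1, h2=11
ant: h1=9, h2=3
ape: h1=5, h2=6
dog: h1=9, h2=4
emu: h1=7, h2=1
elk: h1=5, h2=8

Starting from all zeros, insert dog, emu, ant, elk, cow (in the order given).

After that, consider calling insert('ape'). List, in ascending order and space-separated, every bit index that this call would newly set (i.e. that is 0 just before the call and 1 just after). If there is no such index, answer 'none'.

Start: bits=00000000000000
After insert 'dog': sets bits 4 9 -> bits=00001000010000
After insert 'emu': sets bits 1 7 -> bits=01001001010000
After insert 'ant': sets bits 3 9 -> bits=01011001010000
After insert 'elk': sets bits 5 8 -> bits=01011101110000
After insert 'cow': sets bits 1 11 -> bits=01011101110100
insert 'ape' would touch bits 5 6; currently bit5=1, bit6=0
Bits that are 0 among those (would change 0->1): 6

Answer: 6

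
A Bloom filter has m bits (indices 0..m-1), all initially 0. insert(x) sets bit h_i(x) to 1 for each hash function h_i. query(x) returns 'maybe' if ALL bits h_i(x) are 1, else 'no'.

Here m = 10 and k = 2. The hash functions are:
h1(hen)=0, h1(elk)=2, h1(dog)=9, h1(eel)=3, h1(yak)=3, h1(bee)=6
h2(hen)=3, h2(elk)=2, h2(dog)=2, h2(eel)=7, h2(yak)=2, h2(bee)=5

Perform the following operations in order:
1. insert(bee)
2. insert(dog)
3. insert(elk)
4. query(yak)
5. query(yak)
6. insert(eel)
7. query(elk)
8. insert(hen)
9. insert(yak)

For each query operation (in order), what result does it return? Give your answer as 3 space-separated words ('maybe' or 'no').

Start: bits=0000000000
Op 1: insert bee -> sets bits 5 6 -> bits=0000011000
Op 2: insert dog -> sets bits 2 9 -> bits=0010011001
Op 3: insert elk -> sets bits 2 -> bits=0010011001
Op 4: query yak -> checks bit2=1, bit3=0 (has a 0) -> no
Op 5: query yak -> checks bit2=1, bit3=0 (has a 0) -> no
Op 6: insert eel -> sets bits 3 7 -> bits=0011011101
Op 7: query elk -> checks bit2=1 (all 1) -> maybe
Op 8: insert hen -> sets bits 0 3 -> bits=1011011101
Op 9: insert yak -> sets bits 2 3 -> bits=1011011101
Query results in order: no no maybe

Answer: no no maybe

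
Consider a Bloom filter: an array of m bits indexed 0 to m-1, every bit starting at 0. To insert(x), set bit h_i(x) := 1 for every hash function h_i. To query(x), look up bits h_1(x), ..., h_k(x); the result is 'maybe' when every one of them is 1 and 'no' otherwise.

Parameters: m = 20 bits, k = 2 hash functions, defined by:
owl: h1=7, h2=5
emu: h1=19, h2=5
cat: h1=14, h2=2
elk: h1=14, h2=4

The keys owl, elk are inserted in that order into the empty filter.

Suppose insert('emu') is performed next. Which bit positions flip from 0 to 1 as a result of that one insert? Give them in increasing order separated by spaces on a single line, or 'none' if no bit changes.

Start: bits=00000000000000000000
After insert 'owl': sets bits 5 7 -> bits=00000101000000000000
After insert 'elk': sets bits 4 14 -> bits=00001101000000100000
insert 'emu' would touch bits 5 19; currently bit5=1, bit19=0
Bits that are 0 among those (would change 0->1): 19

Answer: 19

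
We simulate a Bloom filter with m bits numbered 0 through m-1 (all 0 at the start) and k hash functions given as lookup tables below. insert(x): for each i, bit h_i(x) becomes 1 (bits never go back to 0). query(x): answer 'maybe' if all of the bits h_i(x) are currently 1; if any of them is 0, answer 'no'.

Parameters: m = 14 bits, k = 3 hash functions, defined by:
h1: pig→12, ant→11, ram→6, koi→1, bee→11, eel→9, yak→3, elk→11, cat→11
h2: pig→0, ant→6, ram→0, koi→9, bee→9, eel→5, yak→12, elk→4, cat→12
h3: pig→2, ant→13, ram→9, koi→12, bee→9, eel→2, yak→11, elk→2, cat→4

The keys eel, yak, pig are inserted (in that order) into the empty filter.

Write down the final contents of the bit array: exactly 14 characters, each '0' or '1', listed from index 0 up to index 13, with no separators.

Start: bits=00000000000000
After insert 'eel': sets bits 2 5 9 -> bits=00100100010000
After insert 'yak': sets bits 3 11 12 -> bits=00110100010110
After insert 'pig': sets bits 0 2 12 -> bits=10110100010110

Answer: 10110100010110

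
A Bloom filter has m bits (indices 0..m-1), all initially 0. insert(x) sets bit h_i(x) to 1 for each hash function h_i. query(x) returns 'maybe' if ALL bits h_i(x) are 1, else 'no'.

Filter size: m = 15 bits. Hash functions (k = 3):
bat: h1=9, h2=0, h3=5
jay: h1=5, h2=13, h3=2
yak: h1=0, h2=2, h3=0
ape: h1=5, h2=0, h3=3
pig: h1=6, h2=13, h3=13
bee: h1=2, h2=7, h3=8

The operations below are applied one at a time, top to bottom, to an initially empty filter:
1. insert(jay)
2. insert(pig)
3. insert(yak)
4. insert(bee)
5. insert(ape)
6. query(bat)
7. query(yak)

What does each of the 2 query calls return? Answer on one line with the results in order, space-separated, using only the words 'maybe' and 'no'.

Answer: no maybe

Derivation:
Start: bits=000000000000000
Op 1: insert jay -> sets bits 2 5 13 -> bits=001001000000010
Op 2: insert pig -> sets bits 6 13 -> bits=001001100000010
Op 3: insert yak -> sets bits 0 2 -> bits=101001100000010
Op 4: insert bee -> sets bits 2 7 8 -> bits=101001111000010
Op 5: insert ape -> sets bits 0 3 5 -> bits=101101111000010
Op 6: query bat -> checks bit0=1, bit5=1, bit9=0 (has a 0) -> no
Op 7: query yak -> checks bit0=1, bit2=1 (all 1) -> maybe
Query results in order: no maybe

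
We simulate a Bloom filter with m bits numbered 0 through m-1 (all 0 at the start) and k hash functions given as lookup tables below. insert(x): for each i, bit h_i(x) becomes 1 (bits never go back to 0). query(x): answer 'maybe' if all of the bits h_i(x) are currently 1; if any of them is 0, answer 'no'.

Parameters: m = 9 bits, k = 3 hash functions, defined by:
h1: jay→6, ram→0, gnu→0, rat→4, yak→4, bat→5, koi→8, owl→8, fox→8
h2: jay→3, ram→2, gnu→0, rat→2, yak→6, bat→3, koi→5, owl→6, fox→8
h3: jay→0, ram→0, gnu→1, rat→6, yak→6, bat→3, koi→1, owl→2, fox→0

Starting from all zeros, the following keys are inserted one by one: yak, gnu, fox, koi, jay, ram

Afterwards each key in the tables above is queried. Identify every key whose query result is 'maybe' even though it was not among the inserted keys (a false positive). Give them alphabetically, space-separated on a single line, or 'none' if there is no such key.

Start: bits=000000000
After insert 'yak': sets bits 4 6 -> bits=000010100
After insert 'gnu': sets bits 0 1 -> bits=110010100
After insert 'fox': sets bits 0 8 -> bits=110010101
After insert 'koi': sets bits 1 5 8 -> bits=110011101
After insert 'jay': sets bits 0 3 6 -> bits=110111101
After insert 'ram': sets bits 0 2 -> bits=111111101
Not inserted: bat owl rat — query each against bits=111111101:
query bat: checks bit3=1, bit5=1 (all 1) -> maybe => FALSE POSITIVE
query owl: checks bit2=1, bit6=1, bit8=1 (all 1) -> maybe => FALSE POSITIVE
query rat: checks bit2=1, bit4=1, bit6=1 (all 1) -> maybe => FALSE POSITIVE
False positives (alphabetical): bat owl rat

Answer: bat owl rat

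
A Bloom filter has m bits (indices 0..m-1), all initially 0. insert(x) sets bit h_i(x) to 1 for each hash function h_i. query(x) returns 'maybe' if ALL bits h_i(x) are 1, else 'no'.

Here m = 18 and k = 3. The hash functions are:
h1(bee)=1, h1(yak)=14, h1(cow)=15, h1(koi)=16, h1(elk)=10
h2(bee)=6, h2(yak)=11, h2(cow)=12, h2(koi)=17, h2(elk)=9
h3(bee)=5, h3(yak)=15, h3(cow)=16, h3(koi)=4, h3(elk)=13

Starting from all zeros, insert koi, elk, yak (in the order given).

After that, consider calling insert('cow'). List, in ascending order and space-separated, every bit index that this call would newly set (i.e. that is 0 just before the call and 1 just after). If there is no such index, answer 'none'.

Answer: 12

Derivation:
Start: bits=000000000000000000
After insert 'koi': sets bits 4 16 17 -> bits=000010000000000011
After insert 'elk': sets bits 9 10 13 -> bits=000010000110010011
After insert 'yak': sets bits 11 14 15 -> bits=000010000111011111
insert 'cow' would touch bits 12 15 16; currently bit12=0, bit15=1, bit16=1
Bits that are 0 among those (would change 0->1): 12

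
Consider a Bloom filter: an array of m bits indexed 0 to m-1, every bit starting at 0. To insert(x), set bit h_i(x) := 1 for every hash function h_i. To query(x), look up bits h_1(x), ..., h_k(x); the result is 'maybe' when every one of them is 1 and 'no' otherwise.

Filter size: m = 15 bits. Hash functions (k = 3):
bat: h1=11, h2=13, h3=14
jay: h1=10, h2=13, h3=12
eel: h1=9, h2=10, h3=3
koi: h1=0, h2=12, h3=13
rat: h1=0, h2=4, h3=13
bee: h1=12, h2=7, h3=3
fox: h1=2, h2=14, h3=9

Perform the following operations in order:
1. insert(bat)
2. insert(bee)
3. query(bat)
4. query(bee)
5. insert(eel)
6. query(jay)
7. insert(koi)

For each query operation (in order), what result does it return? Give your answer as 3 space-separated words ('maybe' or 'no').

Answer: maybe maybe maybe

Derivation:
Start: bits=000000000000000
Op 1: insert bat -> sets bits 11 13 14 -> bits=000000000001011
Op 2: insert bee -> sets bits 3 7 12 -> bits=000100010001111
Op 3: query bat -> checks bit11=1, bit13=1, bit14=1 (all 1) -> maybe
Op 4: query bee -> checks bit3=1, bit7=1, bit12=1 (all 1) -> maybe
Op 5: insert eel -> sets bits 3 9 10 -> bits=000100010111111
Op 6: query jay -> checks bit10=1, bit12=1, bit13=1 (all 1) -> maybe
Op 7: insert koi -> sets bits 0 12 13 -> bits=100100010111111
Query results in order: maybe maybe maybe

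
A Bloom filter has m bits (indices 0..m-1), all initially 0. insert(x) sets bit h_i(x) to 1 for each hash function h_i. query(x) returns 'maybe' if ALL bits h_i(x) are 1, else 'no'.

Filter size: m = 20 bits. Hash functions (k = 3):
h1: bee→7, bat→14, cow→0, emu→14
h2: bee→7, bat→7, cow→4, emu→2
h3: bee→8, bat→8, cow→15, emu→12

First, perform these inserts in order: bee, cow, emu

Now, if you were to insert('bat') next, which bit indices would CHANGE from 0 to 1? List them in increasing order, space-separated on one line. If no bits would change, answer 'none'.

Start: bits=00000000000000000000
After insert 'bee': sets bits 7 8 -> bits=00000001100000000000
After insert 'cow': sets bits 0 4 15 -> bits=10001001100000010000
After insert 'emu': sets bits 2 12 14 -> bits=10101001100010110000
insert 'bat' would touch bits 7 8 14; currently bit7=1, bit8=1, bit14=1
Bits that are 0 among those (would change 0->1): none

Answer: none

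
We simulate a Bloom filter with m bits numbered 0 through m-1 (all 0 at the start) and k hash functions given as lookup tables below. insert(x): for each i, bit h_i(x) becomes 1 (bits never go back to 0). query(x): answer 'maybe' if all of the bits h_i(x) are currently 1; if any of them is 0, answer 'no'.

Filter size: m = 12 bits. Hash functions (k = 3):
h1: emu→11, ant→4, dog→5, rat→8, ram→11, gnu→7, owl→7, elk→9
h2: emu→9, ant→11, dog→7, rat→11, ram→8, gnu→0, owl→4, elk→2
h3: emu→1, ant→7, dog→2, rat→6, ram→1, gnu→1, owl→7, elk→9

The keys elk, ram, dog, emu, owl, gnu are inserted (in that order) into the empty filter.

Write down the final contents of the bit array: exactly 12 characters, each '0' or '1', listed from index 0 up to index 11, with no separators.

Answer: 111011011101

Derivation:
Start: bits=000000000000
After insert 'elk': sets bits 2 9 -> bits=001000000100
After insert 'ram': sets bits 1 8 11 -> bits=011000001101
After insert 'dog': sets bits 2 5 7 -> bits=011001011101
After insert 'emu': sets bits 1 9 11 -> bits=011001011101
After insert 'owl': sets bits 4 7 -> bits=011011011101
After insert 'gnu': sets bits 0 1 7 -> bits=111011011101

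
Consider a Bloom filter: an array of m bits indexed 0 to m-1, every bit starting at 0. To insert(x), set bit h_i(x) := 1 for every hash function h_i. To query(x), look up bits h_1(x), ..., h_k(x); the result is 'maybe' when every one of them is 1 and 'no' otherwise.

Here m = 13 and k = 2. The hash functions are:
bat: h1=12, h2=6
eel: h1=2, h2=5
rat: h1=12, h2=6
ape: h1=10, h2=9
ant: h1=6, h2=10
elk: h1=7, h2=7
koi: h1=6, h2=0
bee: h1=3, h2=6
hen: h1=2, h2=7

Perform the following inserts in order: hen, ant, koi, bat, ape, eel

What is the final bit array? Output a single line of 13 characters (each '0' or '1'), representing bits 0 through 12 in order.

Answer: 1010011101101

Derivation:
Start: bits=0000000000000
After insert 'hen': sets bits 2 7 -> bits=0010000100000
After insert 'ant': sets bits 6 10 -> bits=0010001100100
After insert 'koi': sets bits 0 6 -> bits=1010001100100
After insert 'bat': sets bits 6 12 -> bits=1010001100101
After insert 'ape': sets bits 9 10 -> bits=1010001101101
After insert 'eel': sets bits 2 5 -> bits=1010011101101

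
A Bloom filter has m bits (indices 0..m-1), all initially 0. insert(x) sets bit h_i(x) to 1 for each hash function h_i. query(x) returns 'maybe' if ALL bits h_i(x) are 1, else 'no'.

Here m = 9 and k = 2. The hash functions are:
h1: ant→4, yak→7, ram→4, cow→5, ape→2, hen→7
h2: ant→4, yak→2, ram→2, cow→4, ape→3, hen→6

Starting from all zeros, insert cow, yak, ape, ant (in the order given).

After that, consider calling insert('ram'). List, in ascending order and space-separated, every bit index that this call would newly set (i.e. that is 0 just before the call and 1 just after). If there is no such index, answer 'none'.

Answer: none

Derivation:
Start: bits=000000000
After insert 'cow': sets bits 4 5 -> bits=000011000
After insert 'yak': sets bits 2 7 -> bits=001011010
After insert 'ape': sets bits 2 3 -> bits=001111010
After insert 'ant': sets bits 4 -> bits=001111010
insert 'ram' would touch bits 2 4; currently bit2=1, bit4=1
Bits that are 0 among those (would change 0->1): none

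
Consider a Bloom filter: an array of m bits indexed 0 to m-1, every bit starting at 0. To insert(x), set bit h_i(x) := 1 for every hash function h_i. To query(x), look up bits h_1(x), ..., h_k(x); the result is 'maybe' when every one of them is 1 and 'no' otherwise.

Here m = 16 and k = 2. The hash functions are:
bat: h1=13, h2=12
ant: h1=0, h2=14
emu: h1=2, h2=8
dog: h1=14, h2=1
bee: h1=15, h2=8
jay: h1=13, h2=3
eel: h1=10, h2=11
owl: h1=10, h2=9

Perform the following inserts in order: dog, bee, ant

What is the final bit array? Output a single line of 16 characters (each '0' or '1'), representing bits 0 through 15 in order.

Start: bits=0000000000000000
After insert 'dog': sets bits 1 14 -> bits=0100000000000010
After insert 'bee': sets bits 8 15 -> bits=0100000010000011
After insert 'ant': sets bits 0 14 -> bits=1100000010000011

Answer: 1100000010000011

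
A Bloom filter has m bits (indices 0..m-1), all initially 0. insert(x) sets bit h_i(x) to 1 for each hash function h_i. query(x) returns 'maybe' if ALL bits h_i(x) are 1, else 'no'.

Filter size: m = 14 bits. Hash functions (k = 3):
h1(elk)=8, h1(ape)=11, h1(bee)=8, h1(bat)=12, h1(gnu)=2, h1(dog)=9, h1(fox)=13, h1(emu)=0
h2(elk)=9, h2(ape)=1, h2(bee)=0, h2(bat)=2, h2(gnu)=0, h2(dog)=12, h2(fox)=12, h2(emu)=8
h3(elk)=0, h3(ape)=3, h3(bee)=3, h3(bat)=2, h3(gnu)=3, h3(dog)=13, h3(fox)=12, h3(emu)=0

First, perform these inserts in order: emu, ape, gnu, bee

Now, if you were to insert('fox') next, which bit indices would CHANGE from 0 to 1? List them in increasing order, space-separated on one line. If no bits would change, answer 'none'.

Answer: 12 13

Derivation:
Start: bits=00000000000000
After insert 'emu': sets bits 0 8 -> bits=10000000100000
After insert 'ape': sets bits 1 3 11 -> bits=11010000100100
After insert 'gnu': sets bits 0 2 3 -> bits=11110000100100
After insert 'bee': sets bits 0 3 8 -> bits=11110000100100
insert 'fox' would touch bits 12 13; currently bit12=0, bit13=0
Bits that are 0 among those (would change 0->1): 12 13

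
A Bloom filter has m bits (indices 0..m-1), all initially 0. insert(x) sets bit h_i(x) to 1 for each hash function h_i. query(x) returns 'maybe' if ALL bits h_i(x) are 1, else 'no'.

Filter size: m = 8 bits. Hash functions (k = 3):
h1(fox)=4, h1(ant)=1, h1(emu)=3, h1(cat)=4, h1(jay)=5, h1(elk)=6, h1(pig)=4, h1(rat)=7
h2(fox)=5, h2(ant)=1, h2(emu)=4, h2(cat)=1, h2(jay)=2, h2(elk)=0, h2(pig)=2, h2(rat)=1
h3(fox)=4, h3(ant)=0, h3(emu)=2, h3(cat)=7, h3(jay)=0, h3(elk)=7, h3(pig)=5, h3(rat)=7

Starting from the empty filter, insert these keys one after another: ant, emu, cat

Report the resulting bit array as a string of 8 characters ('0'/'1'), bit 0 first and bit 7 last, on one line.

Start: bits=00000000
After insert 'ant': sets bits 0 1 -> bits=11000000
After insert 'emu': sets bits 2 3 4 -> bits=11111000
After insert 'cat': sets bits 1 4 7 -> bits=11111001

Answer: 11111001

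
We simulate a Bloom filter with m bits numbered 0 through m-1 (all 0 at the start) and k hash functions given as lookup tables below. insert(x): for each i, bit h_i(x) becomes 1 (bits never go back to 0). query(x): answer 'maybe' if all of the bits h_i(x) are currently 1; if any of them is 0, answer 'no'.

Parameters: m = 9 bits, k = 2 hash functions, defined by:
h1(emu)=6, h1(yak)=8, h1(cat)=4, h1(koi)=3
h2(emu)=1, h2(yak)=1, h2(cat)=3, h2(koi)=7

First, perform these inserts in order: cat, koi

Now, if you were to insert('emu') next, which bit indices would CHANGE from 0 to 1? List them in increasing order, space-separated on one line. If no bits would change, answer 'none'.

Answer: 1 6

Derivation:
Start: bits=000000000
After insert 'cat': sets bits 3 4 -> bits=000110000
After insert 'koi': sets bits 3 7 -> bits=000110010
insert 'emu' would touch bits 1 6; currently bit1=0, bit6=0
Bits that are 0 among those (would change 0->1): 1 6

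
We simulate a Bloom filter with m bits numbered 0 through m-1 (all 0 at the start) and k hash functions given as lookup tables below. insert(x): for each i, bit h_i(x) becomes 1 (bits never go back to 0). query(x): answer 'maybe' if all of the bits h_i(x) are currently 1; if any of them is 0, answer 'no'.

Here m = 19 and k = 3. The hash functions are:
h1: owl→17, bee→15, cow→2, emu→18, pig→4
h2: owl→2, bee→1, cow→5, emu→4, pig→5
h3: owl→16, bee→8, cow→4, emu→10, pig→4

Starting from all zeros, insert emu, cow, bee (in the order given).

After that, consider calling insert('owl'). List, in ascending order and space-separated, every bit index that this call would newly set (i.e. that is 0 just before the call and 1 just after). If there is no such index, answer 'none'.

Answer: 16 17

Derivation:
Start: bits=0000000000000000000
After insert 'emu': sets bits 4 10 18 -> bits=0000100000100000001
After insert 'cow': sets bits 2 4 5 -> bits=0010110000100000001
After insert 'bee': sets bits 1 8 15 -> bits=0110110010100001001
insert 'owl' would touch bits 2 16 17; currently bit2=1, bit16=0, bit17=0
Bits that are 0 among those (would change 0->1): 16 17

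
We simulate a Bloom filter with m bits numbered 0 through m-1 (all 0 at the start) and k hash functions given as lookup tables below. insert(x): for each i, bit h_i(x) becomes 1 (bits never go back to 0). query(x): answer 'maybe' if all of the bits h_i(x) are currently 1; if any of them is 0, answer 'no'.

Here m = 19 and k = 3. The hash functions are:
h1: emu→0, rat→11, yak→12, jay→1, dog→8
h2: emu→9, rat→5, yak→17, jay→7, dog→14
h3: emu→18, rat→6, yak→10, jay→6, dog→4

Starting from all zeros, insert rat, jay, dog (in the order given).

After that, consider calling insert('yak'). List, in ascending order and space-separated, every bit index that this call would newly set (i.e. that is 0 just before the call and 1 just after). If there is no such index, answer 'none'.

Answer: 10 12 17

Derivation:
Start: bits=0000000000000000000
After insert 'rat': sets bits 5 6 11 -> bits=0000011000010000000
After insert 'jay': sets bits 1 6 7 -> bits=0100011100010000000
After insert 'dog': sets bits 4 8 14 -> bits=0100111110010010000
insert 'yak' would touch bits 10 12 17; currently bit10=0, bit12=0, bit17=0
Bits that are 0 among those (would change 0->1): 10 12 17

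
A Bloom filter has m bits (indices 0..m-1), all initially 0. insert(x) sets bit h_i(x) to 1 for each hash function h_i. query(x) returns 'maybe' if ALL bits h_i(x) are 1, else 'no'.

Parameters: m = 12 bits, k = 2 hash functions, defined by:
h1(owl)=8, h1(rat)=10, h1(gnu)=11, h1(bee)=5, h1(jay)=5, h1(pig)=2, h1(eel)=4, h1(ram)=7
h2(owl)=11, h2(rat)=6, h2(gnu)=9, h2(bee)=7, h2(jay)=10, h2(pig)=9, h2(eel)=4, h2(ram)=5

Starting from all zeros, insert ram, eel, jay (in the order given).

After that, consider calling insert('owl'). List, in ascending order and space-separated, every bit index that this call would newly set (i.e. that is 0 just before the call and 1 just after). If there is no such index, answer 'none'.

Answer: 8 11

Derivation:
Start: bits=000000000000
After insert 'ram': sets bits 5 7 -> bits=000001010000
After insert 'eel': sets bits 4 -> bits=000011010000
After insert 'jay': sets bits 5 10 -> bits=000011010010
insert 'owl' would touch bits 8 11; currently bit8=0, bit11=0
Bits that are 0 among those (would change 0->1): 8 11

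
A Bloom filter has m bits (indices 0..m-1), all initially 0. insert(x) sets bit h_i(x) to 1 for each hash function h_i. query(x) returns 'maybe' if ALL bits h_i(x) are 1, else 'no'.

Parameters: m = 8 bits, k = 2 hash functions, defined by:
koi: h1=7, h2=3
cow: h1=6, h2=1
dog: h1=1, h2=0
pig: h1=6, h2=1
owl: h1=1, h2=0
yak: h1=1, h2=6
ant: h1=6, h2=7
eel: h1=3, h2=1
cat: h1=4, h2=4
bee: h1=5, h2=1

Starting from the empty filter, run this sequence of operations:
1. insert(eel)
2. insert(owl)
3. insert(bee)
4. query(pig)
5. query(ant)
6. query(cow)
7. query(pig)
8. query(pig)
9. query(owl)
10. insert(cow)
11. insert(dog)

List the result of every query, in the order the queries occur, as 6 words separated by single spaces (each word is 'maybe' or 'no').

Start: bits=00000000
Op 1: insert eel -> sets bits 1 3 -> bits=01010000
Op 2: insert owl -> sets bits 0 1 -> bits=11010000
Op 3: insert bee -> sets bits 1 5 -> bits=11010100
Op 4: query pig -> checks bit1=1, bit6=0 (has a 0) -> no
Op 5: query ant -> checks bit6=0, bit7=0 (has a 0) -> no
Op 6: query cow -> checks bit1=1, bit6=0 (has a 0) -> no
Op 7: query pig -> checks bit1=1, bit6=0 (has a 0) -> no
Op 8: query pig -> checks bit1=1, bit6=0 (has a 0) -> no
Op 9: query owl -> checks bit0=1, bit1=1 (all 1) -> maybe
Op 10: insert cow -> sets bits 1 6 -> bits=11010110
Op 11: insert dog -> sets bits 0 1 -> bits=11010110
Query results in order: no no no no no maybe

Answer: no no no no no maybe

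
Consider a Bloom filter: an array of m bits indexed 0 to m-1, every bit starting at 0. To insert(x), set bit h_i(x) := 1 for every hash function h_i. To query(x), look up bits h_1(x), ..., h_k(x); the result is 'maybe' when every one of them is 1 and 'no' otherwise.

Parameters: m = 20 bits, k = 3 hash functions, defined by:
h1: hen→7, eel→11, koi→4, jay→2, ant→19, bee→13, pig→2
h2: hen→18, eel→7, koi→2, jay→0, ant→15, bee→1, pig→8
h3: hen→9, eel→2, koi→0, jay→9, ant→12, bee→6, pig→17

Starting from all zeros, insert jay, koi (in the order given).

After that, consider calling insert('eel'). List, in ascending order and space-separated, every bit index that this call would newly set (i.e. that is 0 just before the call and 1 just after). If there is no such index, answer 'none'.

Answer: 7 11

Derivation:
Start: bits=00000000000000000000
After insert 'jay': sets bits 0 2 9 -> bits=10100000010000000000
After insert 'koi': sets bits 0 2 4 -> bits=10101000010000000000
insert 'eel' would touch bits 2 7 11; currently bit2=1, bit7=0, bit11=0
Bits that are 0 among those (would change 0->1): 7 11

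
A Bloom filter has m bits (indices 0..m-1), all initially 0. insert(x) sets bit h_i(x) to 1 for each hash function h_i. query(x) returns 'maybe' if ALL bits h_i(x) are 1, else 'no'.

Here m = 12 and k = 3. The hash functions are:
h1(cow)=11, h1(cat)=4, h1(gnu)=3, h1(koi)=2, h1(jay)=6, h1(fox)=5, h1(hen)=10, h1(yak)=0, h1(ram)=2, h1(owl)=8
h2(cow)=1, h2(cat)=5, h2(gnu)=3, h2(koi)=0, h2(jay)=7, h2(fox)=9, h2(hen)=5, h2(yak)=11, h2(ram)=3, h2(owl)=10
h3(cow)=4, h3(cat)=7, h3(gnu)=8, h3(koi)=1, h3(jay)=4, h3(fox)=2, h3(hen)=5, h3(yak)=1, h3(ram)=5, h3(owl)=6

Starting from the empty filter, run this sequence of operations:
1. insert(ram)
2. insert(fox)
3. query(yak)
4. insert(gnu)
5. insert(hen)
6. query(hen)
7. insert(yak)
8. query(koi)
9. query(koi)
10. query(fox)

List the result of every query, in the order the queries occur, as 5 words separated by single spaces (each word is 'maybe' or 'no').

Start: bits=000000000000
Op 1: insert ram -> sets bits 2 3 5 -> bits=001101000000
Op 2: insert fox -> sets bits 2 5 9 -> bits=001101000100
Op 3: query yak -> checks bit0=0, bit1=0, bit11=0 (has a 0) -> no
Op 4: insert gnu -> sets bits 3 8 -> bits=001101001100
Op 5: insert hen -> sets bits 5 10 -> bits=001101001110
Op 6: query hen -> checks bit5=1, bit10=1 (all 1) -> maybe
Op 7: insert yak -> sets bits 0 1 11 -> bits=111101001111
Op 8: query koi -> checks bit0=1, bit1=1, bit2=1 (all 1) -> maybe
Op 9: query koi -> checks bit0=1, bit1=1, bit2=1 (all 1) -> maybe
Op 10: query fox -> checks bit2=1, bit5=1, bit9=1 (all 1) -> maybe
Query results in order: no maybe maybe maybe maybe

Answer: no maybe maybe maybe maybe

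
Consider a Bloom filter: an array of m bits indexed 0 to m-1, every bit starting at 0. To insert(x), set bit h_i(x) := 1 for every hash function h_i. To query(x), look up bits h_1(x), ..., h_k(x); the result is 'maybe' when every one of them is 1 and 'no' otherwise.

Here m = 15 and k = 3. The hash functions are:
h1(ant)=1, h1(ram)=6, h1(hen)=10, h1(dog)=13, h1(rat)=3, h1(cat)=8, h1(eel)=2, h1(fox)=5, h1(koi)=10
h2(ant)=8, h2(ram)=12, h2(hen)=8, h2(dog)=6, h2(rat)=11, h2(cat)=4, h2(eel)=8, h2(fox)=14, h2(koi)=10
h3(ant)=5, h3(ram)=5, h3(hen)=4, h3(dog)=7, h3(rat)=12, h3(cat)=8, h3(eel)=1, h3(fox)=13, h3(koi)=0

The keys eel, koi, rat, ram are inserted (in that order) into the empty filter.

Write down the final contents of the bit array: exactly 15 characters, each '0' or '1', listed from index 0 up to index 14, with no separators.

Answer: 111101101011100

Derivation:
Start: bits=000000000000000
After insert 'eel': sets bits 1 2 8 -> bits=011000001000000
After insert 'koi': sets bits 0 10 -> bits=111000001010000
After insert 'rat': sets bits 3 11 12 -> bits=111100001011100
After insert 'ram': sets bits 5 6 12 -> bits=111101101011100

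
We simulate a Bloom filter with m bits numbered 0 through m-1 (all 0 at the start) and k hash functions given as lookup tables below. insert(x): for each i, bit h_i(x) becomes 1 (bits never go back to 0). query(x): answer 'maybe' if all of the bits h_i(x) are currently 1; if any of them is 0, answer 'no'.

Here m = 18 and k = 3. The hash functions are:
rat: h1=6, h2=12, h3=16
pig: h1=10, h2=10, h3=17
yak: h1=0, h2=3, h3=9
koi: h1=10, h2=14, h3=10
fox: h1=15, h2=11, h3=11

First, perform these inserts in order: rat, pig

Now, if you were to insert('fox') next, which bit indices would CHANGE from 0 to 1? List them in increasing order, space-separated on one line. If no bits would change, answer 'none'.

Start: bits=000000000000000000
After insert 'rat': sets bits 6 12 16 -> bits=000000100000100010
After insert 'pig': sets bits 10 17 -> bits=000000100010100011
insert 'fox' would touch bits 11 15; currently bit11=0, bit15=0
Bits that are 0 among those (would change 0->1): 11 15

Answer: 11 15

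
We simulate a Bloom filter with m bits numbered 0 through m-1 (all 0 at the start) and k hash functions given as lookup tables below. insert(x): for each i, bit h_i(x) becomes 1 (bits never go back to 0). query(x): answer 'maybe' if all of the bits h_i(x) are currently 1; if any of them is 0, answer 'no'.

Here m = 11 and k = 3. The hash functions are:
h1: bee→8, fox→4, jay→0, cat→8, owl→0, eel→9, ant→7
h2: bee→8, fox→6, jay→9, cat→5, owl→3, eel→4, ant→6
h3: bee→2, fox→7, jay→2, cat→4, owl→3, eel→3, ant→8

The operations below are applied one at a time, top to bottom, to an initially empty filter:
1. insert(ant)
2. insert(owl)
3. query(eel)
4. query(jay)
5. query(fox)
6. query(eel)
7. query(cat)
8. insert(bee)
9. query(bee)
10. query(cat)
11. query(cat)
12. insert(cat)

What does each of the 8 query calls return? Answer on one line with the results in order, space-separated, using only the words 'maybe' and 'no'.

Answer: no no no no no maybe no no

Derivation:
Start: bits=00000000000
Op 1: insert ant -> sets bits 6 7 8 -> bits=00000011100
Op 2: insert owl -> sets bits 0 3 -> bits=10010011100
Op 3: query eel -> checks bit3=1, bit4=0, bit9=0 (has a 0) -> no
Op 4: query jay -> checks bit0=1, bit2=0, bit9=0 (has a 0) -> no
Op 5: query fox -> checks bit4=0, bit6=1, bit7=1 (has a 0) -> no
Op 6: query eel -> checks bit3=1, bit4=0, bit9=0 (has a 0) -> no
Op 7: query cat -> checks bit4=0, bit5=0, bit8=1 (has a 0) -> no
Op 8: insert bee -> sets bits 2 8 -> bits=10110011100
Op 9: query bee -> checks bit2=1, bit8=1 (all 1) -> maybe
Op 10: query cat -> checks bit4=0, bit5=0, bit8=1 (has a 0) -> no
Op 11: query cat -> checks bit4=0, bit5=0, bit8=1 (has a 0) -> no
Op 12: insert cat -> sets bits 4 5 8 -> bits=10111111100
Query results in order: no no no no no maybe no no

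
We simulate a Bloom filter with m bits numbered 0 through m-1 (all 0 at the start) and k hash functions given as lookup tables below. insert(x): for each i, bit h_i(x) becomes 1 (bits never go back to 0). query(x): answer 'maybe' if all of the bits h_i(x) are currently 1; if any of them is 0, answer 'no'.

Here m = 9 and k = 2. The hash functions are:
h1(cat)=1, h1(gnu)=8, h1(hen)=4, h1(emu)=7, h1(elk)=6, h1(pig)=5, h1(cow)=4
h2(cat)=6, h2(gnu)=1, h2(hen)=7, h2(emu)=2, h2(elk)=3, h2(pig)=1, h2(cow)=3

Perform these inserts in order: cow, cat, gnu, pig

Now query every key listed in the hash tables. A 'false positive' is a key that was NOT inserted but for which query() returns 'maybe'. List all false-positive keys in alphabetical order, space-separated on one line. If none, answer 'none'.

Start: bits=000000000
After insert 'cow': sets bits 3 4 -> bits=000110000
After insert 'cat': sets bits 1 6 -> bits=010110100
After insert 'gnu': sets bits 1 8 -> bits=010110101
After insert 'pig': sets bits 1 5 -> bits=010111101
Not inserted: elk emu hen — query each against bits=010111101:
query elk: checks bit3=1, bit6=1 (all 1) -> maybe => FALSE POSITIVE
query emu: checks bit2=0, bit7=0 (has a 0) -> no => not a false positive
query hen: checks bit4=1, bit7=0 (has a 0) -> no => not a false positive
False positives (alphabetical): elk

Answer: elk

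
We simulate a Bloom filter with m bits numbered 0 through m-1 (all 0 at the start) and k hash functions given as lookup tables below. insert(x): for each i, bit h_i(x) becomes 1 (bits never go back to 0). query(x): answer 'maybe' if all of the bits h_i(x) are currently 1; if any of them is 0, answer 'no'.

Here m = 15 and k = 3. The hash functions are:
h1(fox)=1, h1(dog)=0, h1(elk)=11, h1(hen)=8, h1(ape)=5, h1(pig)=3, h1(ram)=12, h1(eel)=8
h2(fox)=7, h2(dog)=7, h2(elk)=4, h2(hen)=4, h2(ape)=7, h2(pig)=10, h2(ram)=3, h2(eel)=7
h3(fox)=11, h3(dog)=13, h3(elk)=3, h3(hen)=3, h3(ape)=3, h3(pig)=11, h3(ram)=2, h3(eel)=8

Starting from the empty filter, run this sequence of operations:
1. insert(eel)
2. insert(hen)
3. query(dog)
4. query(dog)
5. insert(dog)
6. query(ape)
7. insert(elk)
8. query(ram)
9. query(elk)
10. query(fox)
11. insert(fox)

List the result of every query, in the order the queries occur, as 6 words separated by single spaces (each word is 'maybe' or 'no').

Start: bits=000000000000000
Op 1: insert eel -> sets bits 7 8 -> bits=000000011000000
Op 2: insert hen -> sets bits 3 4 8 -> bits=000110011000000
Op 3: query dog -> checks bit0=0, bit7=1, bit13=0 (has a 0) -> no
Op 4: query dog -> checks bit0=0, bit7=1, bit13=0 (has a 0) -> no
Op 5: insert dog -> sets bits 0 7 13 -> bits=100110011000010
Op 6: query ape -> checks bit3=1, bit5=0, bit7=1 (has a 0) -> no
Op 7: insert elk -> sets bits 3 4 11 -> bits=100110011001010
Op 8: query ram -> checks bit2=0, bit3=1, bit12=0 (has a 0) -> no
Op 9: query elk -> checks bit3=1, bit4=1, bit11=1 (all 1) -> maybe
Op 10: query fox -> checks bit1=0, bit7=1, bit11=1 (has a 0) -> no
Op 11: insert fox -> sets bits 1 7 11 -> bits=110110011001010
Query results in order: no no no no maybe no

Answer: no no no no maybe no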